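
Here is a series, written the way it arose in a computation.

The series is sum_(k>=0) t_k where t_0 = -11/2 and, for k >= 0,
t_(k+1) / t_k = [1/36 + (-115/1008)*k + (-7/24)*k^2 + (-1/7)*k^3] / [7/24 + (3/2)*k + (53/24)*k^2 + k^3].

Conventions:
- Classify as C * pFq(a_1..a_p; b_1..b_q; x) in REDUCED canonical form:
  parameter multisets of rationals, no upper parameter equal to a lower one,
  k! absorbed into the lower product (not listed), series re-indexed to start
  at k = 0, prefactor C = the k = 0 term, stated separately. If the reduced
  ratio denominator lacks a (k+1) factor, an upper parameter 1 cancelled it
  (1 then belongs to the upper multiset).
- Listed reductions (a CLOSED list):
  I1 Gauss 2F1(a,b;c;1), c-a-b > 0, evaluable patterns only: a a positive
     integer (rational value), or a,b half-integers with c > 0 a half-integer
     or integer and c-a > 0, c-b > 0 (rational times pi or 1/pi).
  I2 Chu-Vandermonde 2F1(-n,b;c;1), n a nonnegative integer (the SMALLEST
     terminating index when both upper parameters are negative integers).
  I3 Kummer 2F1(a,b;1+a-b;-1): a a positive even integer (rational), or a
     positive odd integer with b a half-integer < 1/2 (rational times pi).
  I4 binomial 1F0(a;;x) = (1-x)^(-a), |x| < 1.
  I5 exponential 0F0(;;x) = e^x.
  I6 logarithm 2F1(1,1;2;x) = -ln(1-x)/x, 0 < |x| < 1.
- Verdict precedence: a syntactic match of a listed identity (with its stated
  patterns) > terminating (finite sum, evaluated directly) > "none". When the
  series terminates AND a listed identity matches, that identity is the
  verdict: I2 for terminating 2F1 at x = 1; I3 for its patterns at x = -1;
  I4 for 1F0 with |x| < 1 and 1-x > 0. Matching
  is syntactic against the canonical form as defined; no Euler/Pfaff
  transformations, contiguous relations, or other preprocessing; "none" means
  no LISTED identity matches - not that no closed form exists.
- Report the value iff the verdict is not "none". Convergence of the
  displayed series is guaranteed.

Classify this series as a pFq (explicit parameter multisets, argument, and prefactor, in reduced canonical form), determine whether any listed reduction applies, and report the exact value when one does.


With C = -11/2: the canonical form is 2F1(-1/6, 4/3; 1/3; -1/7). Verdict: no listed reduction: x = -1/7 and upper {-1/6, 4/3} fail every I1-I6 pattern.

First insight: from the first term -11/2: the expanded ratio factors over Q; prefactor -11/2, roots give parameters.
Adjacent-term ratio: r(k) = (-1/7) * (k-1/6) (k+4/3) / [(k+1/3) (k+1)] - rational; roots negated = parameters, x = (-1/7), C = -11/2.


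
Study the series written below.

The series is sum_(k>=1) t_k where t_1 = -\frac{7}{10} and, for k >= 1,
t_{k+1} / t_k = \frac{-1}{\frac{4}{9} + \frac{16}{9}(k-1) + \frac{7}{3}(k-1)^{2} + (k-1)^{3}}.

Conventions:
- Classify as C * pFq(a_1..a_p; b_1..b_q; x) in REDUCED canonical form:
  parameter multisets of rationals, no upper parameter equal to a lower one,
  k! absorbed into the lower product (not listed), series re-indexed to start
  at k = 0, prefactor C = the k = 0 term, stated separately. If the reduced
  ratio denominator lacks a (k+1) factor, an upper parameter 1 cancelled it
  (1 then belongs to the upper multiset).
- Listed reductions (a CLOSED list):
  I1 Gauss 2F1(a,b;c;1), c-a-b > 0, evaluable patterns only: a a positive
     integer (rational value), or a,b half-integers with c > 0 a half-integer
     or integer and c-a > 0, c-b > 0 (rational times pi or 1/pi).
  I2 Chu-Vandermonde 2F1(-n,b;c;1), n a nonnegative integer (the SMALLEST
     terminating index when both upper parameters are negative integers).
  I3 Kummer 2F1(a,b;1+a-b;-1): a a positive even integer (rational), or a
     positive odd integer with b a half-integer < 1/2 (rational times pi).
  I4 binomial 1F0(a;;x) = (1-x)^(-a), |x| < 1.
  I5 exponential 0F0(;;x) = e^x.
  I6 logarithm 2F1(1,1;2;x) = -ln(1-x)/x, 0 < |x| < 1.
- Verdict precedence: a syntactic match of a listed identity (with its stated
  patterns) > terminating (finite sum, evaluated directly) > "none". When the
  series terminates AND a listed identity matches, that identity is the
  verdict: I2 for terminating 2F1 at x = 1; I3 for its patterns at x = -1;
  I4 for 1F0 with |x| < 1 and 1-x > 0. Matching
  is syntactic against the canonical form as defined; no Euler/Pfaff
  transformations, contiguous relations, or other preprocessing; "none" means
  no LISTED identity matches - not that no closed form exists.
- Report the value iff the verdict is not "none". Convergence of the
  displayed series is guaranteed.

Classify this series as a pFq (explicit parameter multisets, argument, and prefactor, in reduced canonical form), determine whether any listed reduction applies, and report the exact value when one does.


At argument -1: a 0F2 with upper {-}, lower {\frac{2}{3}, \frac{2}{3}}, scaled by C = -\frac{7}{10}. Verdict: none. No listed pattern accepts 0F2(-; \frac{2}{3}, \frac{2}{3}; -1).

Key observation: t_0 = -\frac{7}{10} here, and the expanded ratio factors over Q; C = -7/10, roots give parameters.
Step ratio: r(k) = -1 * 1 / [(k+\frac{2}{3}) (k+\frac{2}{3}) (k+1)] ; factor over Q: parameters, x = -1, and C = -\frac{7}{10}.


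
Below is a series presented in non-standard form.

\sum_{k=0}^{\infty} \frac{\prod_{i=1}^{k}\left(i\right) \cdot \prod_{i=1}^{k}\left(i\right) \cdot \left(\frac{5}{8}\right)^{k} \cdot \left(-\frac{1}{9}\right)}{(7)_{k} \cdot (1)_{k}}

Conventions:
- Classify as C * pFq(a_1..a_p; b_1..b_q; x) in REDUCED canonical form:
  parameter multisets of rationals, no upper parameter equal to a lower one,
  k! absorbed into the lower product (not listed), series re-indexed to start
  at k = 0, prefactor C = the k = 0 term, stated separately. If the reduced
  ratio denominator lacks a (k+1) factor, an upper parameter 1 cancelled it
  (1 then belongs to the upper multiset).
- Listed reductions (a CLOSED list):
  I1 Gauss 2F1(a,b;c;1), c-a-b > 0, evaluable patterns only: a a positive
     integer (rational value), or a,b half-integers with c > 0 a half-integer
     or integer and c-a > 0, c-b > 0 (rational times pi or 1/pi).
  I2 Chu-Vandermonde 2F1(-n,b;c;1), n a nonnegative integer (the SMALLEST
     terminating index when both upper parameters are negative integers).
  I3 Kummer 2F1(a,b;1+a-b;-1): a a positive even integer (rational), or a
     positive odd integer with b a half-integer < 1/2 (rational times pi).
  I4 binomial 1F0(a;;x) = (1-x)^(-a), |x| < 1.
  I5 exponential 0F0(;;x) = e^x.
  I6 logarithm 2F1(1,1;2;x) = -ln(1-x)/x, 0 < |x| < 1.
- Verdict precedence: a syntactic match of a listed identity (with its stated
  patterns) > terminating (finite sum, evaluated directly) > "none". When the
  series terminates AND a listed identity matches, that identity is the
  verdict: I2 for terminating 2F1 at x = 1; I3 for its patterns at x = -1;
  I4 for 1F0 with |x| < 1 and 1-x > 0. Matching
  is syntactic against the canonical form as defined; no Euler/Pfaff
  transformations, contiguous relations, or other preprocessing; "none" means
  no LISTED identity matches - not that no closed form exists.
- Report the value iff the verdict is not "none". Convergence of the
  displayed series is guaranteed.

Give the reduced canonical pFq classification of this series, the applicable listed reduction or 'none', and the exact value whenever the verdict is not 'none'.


Classification (C = -\frac{1}{9}): 2F1 with upper {1, 1}, lower {7}, argument x = \frac{5}{8}. Verdict: none here - no I1-I6 shape fits x = \frac{5}{8} with lower {7}.

Key observation: t_0 being -\frac{1}{9}, the running product (C = -1/9) telescopes to a rising factorial.
Adjacent-term ratio: r(k) = \frac{5}{8} * (k+1) (k+1) / [(k+7) (k+1)] - rational in k. x = \frac{5}{8}; t_0 = -\frac{1}{9}; negate the roots.


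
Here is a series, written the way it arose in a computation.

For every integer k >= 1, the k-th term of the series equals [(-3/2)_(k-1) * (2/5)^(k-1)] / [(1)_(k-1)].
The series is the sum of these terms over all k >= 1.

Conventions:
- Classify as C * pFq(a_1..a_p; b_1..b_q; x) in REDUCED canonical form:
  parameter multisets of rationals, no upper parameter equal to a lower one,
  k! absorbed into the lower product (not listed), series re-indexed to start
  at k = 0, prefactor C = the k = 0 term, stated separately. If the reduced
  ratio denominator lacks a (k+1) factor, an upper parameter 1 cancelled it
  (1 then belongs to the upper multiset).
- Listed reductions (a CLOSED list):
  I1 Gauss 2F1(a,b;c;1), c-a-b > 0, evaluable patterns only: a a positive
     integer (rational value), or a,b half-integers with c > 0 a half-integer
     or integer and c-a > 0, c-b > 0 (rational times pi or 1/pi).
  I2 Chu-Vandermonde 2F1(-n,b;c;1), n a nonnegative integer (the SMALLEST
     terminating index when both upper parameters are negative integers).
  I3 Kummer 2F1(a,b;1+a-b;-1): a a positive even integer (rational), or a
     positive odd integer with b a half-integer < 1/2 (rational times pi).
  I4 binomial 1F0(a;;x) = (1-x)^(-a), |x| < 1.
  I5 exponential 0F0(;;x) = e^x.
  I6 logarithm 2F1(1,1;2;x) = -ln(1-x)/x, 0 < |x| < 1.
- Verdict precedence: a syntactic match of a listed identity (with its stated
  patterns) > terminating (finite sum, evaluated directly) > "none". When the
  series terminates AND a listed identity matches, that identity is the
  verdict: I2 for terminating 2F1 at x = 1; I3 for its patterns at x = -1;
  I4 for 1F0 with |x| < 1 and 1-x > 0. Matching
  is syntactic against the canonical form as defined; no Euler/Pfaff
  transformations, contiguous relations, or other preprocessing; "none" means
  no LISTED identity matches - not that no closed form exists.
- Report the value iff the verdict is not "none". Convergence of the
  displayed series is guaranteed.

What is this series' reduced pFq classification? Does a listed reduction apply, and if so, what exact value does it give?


The tell: x = (2/5) and (1)_k (C = 1) is k! itself.
Term ratio: r(k) = (2/5) * (k-3/2) / [(k+1)] - rational in k, leading ratio (2/5); with t_0 = 1, classification follows.

Classification (C = 1): 1F0 with upper {-3/2}, lower {-}, argument x = 2/5. Verdict: this is binomial (I4) (the 1F0 binomial series: exponent 3/2, x = 2/5). Hence: (3/5)^(3/2).


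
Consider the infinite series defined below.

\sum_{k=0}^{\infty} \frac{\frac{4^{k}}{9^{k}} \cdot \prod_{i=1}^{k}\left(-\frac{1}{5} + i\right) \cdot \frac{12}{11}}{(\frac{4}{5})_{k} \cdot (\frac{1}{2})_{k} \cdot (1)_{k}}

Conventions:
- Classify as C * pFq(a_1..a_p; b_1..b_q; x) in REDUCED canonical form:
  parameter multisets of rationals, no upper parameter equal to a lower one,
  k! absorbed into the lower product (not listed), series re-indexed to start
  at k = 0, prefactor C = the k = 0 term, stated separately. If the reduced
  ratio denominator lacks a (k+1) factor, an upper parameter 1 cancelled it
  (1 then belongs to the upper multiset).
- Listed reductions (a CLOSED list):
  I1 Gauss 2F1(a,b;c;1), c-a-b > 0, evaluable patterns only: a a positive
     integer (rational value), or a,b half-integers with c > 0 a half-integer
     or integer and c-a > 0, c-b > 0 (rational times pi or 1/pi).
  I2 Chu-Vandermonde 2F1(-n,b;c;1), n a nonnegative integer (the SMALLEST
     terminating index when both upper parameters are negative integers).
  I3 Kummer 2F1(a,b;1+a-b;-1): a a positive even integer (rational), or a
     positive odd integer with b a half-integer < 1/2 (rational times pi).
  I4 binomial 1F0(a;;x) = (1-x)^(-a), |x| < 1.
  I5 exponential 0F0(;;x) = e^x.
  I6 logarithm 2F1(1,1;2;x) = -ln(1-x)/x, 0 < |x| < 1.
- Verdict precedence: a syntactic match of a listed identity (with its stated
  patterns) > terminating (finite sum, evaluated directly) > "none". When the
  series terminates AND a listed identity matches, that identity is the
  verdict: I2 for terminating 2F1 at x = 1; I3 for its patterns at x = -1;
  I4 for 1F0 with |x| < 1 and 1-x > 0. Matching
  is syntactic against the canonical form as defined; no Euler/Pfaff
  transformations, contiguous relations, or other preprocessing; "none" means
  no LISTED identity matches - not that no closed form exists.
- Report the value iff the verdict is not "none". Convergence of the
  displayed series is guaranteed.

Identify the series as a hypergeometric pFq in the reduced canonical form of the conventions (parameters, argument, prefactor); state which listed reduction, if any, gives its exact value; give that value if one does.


Classification (C = \frac{12}{11}): 0F1 with upper {-}, lower {\frac{1}{2}}, argument x = \frac{4}{9}. Verdict: none here - no I1-I6 shape fits x = \frac{4}{9} with lower {\frac{1}{2}}.

Key observation: x = \frac{4}{9} and the two geometric factors (prefactor 12/11) combine into one argument.
Consecutive-term ratio: r(k) = \frac{4}{9} * 1 / [(k+\frac{1}{2}) (k+1)] - rational; roots negated = parameters, x = \frac{4}{9}, C = \frac{12}{11}.


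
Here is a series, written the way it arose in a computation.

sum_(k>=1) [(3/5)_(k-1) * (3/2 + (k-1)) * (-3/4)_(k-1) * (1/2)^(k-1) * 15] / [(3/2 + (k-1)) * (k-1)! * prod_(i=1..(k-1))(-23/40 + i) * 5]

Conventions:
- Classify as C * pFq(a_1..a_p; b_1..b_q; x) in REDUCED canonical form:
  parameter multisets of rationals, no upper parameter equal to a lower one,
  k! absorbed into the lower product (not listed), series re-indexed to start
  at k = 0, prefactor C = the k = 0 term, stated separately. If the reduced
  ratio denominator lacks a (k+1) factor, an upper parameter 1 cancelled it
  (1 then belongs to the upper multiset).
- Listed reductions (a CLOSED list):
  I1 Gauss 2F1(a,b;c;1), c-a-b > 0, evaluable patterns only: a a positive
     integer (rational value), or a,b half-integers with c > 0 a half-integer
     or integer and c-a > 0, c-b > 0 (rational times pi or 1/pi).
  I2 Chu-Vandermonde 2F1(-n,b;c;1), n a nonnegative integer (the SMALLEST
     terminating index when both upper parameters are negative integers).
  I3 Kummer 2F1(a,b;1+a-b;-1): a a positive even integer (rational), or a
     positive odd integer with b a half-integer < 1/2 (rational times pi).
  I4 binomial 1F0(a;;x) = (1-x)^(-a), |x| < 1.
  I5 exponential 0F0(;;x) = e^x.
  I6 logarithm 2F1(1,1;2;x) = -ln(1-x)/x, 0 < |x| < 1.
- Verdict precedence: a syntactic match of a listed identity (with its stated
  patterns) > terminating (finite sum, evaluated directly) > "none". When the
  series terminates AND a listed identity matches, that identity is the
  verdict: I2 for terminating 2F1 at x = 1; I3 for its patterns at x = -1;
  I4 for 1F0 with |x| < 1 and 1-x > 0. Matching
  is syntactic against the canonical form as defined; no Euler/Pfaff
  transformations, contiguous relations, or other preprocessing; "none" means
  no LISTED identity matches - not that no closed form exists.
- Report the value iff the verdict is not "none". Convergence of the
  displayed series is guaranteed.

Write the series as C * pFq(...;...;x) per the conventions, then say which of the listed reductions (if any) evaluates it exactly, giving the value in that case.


The series (x = 1/2) is 2F1: upper {-3/4, 3/5}, lower {17/40}, prefactor 3. Verdict: none - at argument 1/2 the multisets {-3/4, 3/5} ; {17/40} match no listed identity.

Structural cue: with t_0 = 3, the constant factors (C = 3, x = 1/2) combine into one prefactor.
Ratio: r(k) = (1/2) * (k-3/4) (k+3/5) / [(k+17/40) (k+1)] - rational in k, leading ratio (1/2); with t_0 = 3, classification follows.


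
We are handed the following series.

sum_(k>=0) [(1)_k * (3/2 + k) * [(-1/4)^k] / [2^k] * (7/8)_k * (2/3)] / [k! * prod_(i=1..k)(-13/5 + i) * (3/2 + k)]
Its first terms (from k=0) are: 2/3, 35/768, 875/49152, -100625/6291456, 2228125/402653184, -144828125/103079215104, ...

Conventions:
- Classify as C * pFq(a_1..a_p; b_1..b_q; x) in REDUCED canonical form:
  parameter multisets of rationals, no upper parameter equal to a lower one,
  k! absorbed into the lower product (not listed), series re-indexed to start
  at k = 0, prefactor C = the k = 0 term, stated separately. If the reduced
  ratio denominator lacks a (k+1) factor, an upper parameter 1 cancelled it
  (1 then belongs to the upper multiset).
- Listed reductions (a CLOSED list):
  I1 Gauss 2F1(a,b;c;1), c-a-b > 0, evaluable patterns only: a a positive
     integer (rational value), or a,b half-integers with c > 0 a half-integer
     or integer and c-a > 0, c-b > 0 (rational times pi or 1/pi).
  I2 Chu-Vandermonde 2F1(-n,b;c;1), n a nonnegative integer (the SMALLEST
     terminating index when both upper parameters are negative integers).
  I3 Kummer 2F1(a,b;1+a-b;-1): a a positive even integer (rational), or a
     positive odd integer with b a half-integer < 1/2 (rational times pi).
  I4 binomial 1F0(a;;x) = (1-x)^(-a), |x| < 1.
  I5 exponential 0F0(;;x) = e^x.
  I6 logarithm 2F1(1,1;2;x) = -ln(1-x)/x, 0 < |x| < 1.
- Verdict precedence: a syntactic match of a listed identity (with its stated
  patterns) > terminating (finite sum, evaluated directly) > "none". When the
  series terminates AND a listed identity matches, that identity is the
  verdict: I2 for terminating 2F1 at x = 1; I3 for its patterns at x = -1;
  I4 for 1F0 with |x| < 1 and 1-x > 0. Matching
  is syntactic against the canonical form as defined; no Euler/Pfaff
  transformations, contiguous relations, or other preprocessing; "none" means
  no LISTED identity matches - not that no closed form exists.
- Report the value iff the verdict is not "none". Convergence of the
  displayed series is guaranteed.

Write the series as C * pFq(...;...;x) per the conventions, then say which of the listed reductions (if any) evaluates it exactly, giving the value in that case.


Classification (C = 2/3): 2F1 with upper {7/8, 1}, lower {-8/5}, argument x = -1/8. Verdict: none (x = -1/8): each listed identity misses the multisets {7/8, 1} ; {-8/5}.

Key observation: with t_0 = 2/3, the two k-th powers (C = 2/3) combine into one argument.
Adjacent-term ratio: r(k) = (-1/8) * (k+7/8) (k+1) / [(k-8/5) (k+1)] ; factor over Q: parameters, x = (-1/8), and C = 2/3.


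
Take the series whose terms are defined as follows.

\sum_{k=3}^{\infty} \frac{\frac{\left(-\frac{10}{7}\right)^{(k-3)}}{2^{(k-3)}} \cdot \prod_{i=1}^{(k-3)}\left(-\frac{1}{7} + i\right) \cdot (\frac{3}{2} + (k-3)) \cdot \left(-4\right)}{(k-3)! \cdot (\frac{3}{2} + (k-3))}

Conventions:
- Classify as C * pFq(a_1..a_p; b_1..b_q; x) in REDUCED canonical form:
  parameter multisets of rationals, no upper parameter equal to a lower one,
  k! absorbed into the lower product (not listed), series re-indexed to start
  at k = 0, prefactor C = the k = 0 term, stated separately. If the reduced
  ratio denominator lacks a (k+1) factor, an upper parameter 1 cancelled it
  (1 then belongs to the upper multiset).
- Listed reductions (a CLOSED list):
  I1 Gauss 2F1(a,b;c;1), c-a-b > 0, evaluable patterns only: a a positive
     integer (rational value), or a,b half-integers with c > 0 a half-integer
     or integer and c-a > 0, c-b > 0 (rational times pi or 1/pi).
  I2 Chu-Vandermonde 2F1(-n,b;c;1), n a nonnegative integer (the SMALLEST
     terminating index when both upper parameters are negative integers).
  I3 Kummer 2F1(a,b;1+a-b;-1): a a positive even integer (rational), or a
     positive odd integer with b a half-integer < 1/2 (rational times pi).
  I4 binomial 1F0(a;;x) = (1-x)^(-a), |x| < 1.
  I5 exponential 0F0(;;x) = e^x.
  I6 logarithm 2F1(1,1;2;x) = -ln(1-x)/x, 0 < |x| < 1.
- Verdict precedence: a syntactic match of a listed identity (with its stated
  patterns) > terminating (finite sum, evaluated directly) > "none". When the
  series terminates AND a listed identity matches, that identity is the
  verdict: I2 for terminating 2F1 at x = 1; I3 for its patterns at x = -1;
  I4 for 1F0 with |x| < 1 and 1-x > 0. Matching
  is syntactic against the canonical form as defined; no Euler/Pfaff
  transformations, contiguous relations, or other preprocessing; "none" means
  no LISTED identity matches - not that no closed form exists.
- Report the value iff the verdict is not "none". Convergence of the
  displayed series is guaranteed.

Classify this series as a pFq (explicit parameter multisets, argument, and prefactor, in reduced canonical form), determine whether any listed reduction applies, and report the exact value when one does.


Prefactor -4, argument -\frac{5}{7}: 1F0 with upper {\frac{6}{7}} over lower {-}. Verdict: binomial (I4) applies (the 1F0 binomial series: exponent -6/7, x = -\frac{5}{7}). Exact value: \left(-4\right) \cdot \left(\frac{12}{7}\right)^{-\frac{6}{7}}.

The tell: x = -\frac{5}{7} and k + 3/2 divides numerator and denominator alike; prefactor -4 after cancelling.
Step ratio: r(k) = -\frac{5}{7} * (k+\frac{6}{7}) / [(k+1)] - rational in k, leading ratio -\frac{5}{7}; with t_0 = -4, classification follows.


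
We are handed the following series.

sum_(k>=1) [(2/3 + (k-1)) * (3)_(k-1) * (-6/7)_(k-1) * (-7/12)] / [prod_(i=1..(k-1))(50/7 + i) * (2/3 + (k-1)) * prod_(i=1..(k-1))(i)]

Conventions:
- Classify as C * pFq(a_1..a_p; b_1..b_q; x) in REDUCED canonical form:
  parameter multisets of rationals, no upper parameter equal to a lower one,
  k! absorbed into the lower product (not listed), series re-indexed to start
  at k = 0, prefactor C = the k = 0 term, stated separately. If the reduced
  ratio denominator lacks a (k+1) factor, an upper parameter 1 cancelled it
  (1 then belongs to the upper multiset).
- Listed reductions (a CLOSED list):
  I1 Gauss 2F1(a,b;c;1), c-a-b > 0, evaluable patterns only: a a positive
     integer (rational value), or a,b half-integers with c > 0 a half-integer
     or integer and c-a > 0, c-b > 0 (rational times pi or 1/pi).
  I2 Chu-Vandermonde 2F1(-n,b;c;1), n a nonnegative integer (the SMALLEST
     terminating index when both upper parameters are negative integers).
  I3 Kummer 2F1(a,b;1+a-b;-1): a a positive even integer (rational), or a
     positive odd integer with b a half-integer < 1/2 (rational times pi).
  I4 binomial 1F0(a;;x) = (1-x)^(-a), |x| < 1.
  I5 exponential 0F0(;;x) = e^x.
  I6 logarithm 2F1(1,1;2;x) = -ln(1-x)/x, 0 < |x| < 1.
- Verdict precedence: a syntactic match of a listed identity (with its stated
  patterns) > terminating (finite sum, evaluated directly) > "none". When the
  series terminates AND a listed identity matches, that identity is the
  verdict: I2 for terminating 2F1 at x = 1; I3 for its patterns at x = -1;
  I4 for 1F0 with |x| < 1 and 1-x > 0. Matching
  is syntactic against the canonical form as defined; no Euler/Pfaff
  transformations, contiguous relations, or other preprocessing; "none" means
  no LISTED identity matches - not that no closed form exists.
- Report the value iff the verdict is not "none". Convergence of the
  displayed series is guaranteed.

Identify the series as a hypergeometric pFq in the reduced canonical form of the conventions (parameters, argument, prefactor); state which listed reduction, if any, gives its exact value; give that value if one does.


With C = -7/12: the canonical form is 2F1(-6/7, 3; 57/7; 1). Verdict: Gauss (I1, integer-parameter pattern) fires (x = 1: the Gamma ratio telescopes since c-a-b = 6 > 0 and a = 3 in Z>0). Exact value: -1075/2744.

First insight: from the first term -7/12: the lower running product (C = -7/12, x = 1) is a rising factorial.
Adjacent-term ratio: r(k) = 1 * (k-6/7) (k+3) / [(k+57/7) (k+1)] - rational in k. x = 1; t_0 = -7/12; negate the roots.


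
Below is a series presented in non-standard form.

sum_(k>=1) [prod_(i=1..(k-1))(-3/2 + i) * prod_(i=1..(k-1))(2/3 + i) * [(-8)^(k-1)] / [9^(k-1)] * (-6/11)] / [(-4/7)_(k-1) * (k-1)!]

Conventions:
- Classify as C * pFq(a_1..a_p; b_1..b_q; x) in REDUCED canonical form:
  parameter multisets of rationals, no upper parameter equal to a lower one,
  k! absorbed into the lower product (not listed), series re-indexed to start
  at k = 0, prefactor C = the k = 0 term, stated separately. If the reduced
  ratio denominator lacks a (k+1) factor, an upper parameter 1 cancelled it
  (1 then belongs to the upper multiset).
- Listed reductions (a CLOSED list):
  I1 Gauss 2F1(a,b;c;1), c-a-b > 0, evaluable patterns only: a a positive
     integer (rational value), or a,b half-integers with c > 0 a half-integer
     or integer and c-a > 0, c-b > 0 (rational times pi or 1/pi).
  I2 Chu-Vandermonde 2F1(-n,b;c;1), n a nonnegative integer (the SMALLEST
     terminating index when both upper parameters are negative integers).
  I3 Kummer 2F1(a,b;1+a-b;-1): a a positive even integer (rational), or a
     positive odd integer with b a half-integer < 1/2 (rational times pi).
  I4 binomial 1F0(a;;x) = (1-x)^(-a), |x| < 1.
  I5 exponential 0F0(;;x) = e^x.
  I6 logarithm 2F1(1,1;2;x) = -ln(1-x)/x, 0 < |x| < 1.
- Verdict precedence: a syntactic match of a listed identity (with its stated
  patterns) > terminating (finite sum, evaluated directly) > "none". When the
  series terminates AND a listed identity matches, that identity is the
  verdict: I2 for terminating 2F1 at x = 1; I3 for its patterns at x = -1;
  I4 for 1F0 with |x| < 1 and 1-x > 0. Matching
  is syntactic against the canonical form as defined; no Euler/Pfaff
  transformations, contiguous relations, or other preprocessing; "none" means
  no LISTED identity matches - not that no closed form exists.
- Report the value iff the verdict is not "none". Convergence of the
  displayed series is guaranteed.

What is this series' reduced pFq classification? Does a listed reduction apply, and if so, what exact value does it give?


The series (x = -8/9) is 2F1: upper {-1/2, 5/3}, lower {-4/7}, prefactor -6/11. Verdict: no listed reduction: x = -8/9 and upper {-1/2, 5/3} fail every I1-I6 pattern.

Key observation: from the first term -6/11: the running product (C = -6/11, x = -8/9) telescopes to a rising factorial.
Adjacent-term ratio: r(k) = (-8/9) * (k-1/2) (k+5/3) / [(k-4/7) (k+1)] - rational; roots negated = parameters, x = (-8/9), C = -6/11.


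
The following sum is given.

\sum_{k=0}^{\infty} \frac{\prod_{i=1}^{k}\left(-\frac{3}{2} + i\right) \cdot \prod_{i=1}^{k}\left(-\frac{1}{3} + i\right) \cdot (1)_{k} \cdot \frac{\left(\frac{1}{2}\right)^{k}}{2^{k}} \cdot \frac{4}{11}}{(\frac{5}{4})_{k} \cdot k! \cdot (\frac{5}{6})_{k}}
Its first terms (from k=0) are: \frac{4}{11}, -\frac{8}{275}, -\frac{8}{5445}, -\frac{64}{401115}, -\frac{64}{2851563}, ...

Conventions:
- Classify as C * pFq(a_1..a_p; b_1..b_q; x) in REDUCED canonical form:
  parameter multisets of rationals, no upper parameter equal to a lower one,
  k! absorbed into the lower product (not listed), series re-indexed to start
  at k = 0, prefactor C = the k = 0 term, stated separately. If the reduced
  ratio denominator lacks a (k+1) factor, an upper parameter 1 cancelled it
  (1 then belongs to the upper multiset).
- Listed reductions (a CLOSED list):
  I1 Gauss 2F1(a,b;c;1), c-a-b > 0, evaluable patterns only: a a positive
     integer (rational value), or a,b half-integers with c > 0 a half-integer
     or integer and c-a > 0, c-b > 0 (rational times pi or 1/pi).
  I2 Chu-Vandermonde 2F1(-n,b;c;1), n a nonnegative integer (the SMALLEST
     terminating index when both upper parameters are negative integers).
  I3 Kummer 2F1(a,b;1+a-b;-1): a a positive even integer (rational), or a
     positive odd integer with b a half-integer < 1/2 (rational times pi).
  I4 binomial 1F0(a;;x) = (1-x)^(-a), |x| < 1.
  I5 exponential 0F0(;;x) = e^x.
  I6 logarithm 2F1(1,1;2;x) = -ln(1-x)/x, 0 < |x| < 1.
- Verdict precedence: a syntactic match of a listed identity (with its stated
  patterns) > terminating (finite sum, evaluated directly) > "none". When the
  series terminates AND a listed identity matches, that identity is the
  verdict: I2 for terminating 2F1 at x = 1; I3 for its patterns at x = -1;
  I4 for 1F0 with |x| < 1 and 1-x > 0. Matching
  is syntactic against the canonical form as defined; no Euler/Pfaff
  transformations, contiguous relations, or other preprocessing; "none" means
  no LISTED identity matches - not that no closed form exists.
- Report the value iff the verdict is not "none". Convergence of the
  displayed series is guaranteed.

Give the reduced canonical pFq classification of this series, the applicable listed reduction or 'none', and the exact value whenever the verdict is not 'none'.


This is \frac{4}{11} * 3F2(-\frac{1}{2}, \frac{2}{3}, 1; \frac{5}{6}, \frac{5}{4}; \frac{1}{4}) in reduced canonical form. Verdict: none. A 3F2 with upper {-\frac{1}{2}, \frac{2}{3}, 1} fits none of I1-I6 at x = \frac{1}{4}; the sum runs forever.

Key observation: with t_0 = \frac{4}{11}, the running product (prefactor 4/11) telescopes to a rising factorial.
Ratio: r(k) = \frac{1}{4} * (k-\frac{1}{2}) (k+\frac{2}{3}) (k+1) / [(k+\frac{5}{6}) (k+\frac{5}{4}) (k+1)] - rational in k, leading ratio \frac{1}{4}; with t_0 = \frac{4}{11}, classification follows.


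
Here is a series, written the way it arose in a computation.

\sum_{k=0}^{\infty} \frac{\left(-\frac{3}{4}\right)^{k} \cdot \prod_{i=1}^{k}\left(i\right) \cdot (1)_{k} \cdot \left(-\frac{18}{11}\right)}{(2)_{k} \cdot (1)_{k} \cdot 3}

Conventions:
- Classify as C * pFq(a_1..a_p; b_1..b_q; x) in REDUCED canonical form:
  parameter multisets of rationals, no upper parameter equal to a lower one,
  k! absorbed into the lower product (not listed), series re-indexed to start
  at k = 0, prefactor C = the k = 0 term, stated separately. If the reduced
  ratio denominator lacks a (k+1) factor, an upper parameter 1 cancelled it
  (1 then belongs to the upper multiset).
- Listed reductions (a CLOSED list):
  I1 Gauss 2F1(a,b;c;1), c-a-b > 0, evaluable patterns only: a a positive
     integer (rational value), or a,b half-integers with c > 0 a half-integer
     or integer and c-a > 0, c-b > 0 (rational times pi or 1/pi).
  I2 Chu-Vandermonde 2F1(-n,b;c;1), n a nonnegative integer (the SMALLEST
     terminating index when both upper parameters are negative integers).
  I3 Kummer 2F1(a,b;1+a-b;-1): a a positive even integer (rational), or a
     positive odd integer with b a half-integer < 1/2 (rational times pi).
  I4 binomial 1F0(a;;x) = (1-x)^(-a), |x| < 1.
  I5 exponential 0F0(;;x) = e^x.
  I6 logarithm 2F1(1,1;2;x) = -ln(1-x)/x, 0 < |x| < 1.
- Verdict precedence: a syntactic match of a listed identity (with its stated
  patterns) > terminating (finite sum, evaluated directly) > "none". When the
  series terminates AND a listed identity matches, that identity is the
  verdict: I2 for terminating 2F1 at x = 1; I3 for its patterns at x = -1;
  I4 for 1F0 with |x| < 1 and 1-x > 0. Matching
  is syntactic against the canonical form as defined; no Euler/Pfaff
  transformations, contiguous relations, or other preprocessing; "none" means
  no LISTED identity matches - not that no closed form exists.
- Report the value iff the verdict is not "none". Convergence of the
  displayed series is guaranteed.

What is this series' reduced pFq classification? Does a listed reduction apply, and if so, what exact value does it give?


This is -\frac{6}{11} * 2F1(1, 1; 2; -\frac{3}{4}) in reduced canonical form. Verdict: this is logarithm (I6) (the logarithm: parameters (1,1;2), x = -\frac{3}{4}). Exact value: \left(-\frac{8}{11}\right) \cdot \ln\left(\frac{7}{4}\right).

First insight: from the first term -\frac{6}{11}: (1)_k (C = -6/11, x = -3/4) is k! itself.
Ratio: r(k) = -\frac{3}{4} * (k+1) (k+1) / [(k+2) (k+1)] ; factor over Q: parameters, x = -\frac{3}{4}, and C = -\frac{6}{11}.


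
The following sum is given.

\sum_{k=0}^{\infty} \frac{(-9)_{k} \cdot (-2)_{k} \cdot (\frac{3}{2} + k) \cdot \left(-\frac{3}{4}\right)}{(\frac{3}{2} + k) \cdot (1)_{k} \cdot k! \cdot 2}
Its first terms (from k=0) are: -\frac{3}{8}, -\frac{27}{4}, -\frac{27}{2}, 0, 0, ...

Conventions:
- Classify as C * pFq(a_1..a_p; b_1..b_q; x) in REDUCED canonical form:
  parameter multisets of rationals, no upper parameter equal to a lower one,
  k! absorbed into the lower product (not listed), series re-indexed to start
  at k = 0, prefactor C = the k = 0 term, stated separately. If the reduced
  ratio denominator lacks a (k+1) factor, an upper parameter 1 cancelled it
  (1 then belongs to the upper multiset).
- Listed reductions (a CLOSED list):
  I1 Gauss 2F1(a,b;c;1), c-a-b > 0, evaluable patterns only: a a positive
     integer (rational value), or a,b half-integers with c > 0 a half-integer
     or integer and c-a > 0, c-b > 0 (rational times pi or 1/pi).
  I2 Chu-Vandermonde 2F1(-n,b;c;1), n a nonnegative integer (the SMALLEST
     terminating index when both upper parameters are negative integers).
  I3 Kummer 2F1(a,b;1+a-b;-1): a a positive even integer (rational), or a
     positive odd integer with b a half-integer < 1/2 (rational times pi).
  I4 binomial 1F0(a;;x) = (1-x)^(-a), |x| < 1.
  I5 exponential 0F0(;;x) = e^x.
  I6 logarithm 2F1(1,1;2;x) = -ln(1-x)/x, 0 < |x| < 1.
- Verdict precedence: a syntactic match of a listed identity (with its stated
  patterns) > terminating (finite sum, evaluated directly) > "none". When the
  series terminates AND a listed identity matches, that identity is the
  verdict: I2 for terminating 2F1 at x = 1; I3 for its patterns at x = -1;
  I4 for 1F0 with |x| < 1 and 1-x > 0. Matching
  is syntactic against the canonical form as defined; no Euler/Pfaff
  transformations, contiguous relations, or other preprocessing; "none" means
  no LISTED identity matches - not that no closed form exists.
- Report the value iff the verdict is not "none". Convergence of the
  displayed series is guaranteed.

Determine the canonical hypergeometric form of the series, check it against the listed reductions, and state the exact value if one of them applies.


Structural cue: t_0 being -\frac{3}{8}, the constant factors (C = -3/8, x = 1) combine into one prefactor.
Consecutive-term ratio: r(k) = 1 * (k-9) (k-2) / [(k+1) (k+1)] - rational; roots negated = parameters, x = 1, C = -\frac{3}{8}.

Canonical form: C = -\frac{3}{8} times 2F1 with upper {-9, -2}, lower {1}, x = 1. Verdict: this is Chu-Vandermonde (I2) (terminating 2F1 at x = 1 with n = 2, b = -9, c = 1). Value: -\frac{165}{8}.


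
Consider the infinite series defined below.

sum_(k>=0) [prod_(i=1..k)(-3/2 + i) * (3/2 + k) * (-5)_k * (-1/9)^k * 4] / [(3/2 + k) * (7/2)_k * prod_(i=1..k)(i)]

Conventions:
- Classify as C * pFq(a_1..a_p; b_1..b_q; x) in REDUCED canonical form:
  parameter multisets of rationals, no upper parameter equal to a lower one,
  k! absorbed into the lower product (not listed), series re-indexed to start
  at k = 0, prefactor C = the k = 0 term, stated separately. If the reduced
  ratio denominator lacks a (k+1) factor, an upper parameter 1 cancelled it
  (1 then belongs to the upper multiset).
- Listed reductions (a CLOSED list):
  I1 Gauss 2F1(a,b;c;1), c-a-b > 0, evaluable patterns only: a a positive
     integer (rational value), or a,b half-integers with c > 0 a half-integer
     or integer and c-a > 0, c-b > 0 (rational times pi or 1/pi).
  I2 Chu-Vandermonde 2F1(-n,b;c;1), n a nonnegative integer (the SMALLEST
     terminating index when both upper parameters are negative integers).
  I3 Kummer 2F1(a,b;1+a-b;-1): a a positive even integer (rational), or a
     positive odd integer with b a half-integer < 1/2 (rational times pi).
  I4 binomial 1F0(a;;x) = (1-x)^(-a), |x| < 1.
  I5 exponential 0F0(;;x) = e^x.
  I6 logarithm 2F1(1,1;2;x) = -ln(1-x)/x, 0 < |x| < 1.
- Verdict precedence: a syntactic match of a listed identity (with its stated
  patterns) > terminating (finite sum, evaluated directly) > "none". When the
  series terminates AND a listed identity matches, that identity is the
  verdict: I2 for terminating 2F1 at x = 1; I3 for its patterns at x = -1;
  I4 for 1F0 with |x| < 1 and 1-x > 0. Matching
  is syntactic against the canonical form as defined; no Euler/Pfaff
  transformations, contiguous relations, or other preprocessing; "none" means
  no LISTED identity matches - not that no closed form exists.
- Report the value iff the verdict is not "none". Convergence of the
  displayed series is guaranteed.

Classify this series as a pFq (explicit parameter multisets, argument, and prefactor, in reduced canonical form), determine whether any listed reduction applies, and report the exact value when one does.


The series (x = -1/9) is 2F1: upper {-5, -1/2}, lower {7/2}, prefactor 4. Verdict: terminating - no listed pattern fits, but -5 in the upper list cuts the series at k = 5; direct evaluation. Exact value: 1954710656/531972441.

The tell: t_0 = 4 here, and the factor k + 3/2 cancels (top and bottom), leaving C = 4.
Adjacent-term ratio: r(k) = (-1/9) * (k-5) (k-1/2) / [(k+7/2) (k+1)] - rational in k. x = (-1/9); t_0 = 4; negate the roots.


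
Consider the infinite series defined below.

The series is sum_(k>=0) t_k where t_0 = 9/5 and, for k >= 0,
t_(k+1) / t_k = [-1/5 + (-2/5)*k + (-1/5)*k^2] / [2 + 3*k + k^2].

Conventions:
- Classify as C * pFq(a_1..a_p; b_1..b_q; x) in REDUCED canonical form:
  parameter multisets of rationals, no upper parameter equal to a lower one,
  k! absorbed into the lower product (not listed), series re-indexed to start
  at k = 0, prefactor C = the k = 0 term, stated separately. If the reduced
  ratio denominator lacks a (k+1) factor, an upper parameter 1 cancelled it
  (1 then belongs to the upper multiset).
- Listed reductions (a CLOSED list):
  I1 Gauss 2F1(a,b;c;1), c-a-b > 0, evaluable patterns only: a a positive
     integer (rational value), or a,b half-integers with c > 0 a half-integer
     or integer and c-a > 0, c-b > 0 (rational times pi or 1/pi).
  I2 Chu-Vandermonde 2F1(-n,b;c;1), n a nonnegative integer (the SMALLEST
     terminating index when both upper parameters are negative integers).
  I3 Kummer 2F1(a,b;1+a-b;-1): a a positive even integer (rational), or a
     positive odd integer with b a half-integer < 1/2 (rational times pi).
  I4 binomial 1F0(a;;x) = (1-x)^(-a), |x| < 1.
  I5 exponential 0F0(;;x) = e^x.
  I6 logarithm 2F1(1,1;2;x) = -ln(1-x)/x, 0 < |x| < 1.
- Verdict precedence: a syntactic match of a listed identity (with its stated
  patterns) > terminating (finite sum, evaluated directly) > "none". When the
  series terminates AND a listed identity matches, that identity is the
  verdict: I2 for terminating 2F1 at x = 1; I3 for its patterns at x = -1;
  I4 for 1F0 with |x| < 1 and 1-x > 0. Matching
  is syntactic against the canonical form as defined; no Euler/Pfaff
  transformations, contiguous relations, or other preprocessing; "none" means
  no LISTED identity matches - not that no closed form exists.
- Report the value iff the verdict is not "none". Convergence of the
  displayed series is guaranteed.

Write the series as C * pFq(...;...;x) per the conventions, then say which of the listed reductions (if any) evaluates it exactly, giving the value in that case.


This is 9/5 * 2F1(1, 1; 2; -1/5) in reduced canonical form. Verdict: logarithm (I6) fires (the logarithm: parameters (1,1;2), x = -1/5). Sum: 9 * ln(6/5).

Key observation: from the first term 9/5: roots of the ratio polynomials (C = 9/5, x = -1/5) are the negated parameters.
Step ratio: r(k) = (-1/5) * (k+1) (k+1) / [(k+2) (k+1)] - poly over poly, x = (-1/5) from leading terms; C = 9/5 at k = 0.


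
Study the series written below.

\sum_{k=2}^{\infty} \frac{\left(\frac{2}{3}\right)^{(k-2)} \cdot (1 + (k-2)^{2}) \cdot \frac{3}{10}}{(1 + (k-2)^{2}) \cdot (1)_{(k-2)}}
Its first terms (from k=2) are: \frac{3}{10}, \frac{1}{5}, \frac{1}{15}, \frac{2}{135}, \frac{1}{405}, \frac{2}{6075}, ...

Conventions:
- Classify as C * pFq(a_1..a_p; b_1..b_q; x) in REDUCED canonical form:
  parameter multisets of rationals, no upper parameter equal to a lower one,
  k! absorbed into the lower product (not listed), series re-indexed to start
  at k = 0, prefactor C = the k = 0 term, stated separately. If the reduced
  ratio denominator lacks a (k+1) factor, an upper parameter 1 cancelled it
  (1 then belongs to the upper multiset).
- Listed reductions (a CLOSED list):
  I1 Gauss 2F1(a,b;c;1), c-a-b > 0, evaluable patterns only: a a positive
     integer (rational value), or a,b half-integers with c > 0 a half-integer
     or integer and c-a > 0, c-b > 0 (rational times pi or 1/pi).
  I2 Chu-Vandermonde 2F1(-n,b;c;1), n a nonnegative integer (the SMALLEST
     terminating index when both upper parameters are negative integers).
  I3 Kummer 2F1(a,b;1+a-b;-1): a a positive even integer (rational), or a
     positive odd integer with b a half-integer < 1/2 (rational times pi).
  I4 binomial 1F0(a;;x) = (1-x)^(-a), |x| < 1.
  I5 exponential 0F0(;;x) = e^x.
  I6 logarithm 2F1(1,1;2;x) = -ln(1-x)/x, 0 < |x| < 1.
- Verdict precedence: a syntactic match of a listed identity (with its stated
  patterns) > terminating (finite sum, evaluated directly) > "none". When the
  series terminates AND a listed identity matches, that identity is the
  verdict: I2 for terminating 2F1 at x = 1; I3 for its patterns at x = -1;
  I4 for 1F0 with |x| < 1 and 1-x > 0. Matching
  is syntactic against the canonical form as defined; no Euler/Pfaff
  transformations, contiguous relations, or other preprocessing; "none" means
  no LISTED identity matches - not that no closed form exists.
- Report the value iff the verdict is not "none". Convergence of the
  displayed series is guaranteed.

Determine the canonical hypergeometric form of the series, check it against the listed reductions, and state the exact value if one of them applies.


At argument \frac{2}{3}: a 0F0 with upper {-}, lower {-}, scaled by C = \frac{3}{10}. Verdict: the I5 exponential reduction matches (the 0F0 exponential series at x = \frac{2}{3}). Its exact value is \frac{3}{10} \cdot e^{\frac{2}{3}}.

Key step: t_0 = \frac{3}{10} here, and k^2 + 1 divides numerator and denominator alike; C = 3/10 after cancelling.
Term ratio: r(k) = \frac{2}{3} * 1 / [(k+1)] - rational in k, leading ratio \frac{2}{3}; with t_0 = \frac{3}{10}, classification follows.
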